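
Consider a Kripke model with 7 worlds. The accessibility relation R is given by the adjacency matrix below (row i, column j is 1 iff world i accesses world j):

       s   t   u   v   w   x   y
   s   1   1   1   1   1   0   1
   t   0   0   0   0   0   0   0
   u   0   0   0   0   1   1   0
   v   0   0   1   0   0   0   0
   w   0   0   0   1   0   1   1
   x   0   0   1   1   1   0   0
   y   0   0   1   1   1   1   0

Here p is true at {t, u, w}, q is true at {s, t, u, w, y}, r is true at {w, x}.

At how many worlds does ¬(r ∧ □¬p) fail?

s: r ∧ □¬p is F. ✓
t: r ∧ □¬p is F. ✓
u: r ∧ □¬p is F. ✓
v: r ∧ □¬p is F. ✓
w: r ∧ □¬p is T. ✗
x: r ∧ □¬p is F. ✓
y: r ∧ □¬p is F. ✓
Satisfying worlds: {s, t, u, v, x, y}.
So ¬(r ∧ □¬p) fails at the other 1 world.

1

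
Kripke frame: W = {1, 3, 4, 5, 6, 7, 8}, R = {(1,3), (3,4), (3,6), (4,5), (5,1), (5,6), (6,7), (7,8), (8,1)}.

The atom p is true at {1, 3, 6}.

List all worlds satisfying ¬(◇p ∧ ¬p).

{1, 3, 4, 6, 7}

1: ◇p ∧ ¬p is F. ✓
3: ◇p ∧ ¬p is F. ✓
4: ◇p ∧ ¬p is F. ✓
5: ◇p ∧ ¬p is T. ✗
6: ◇p ∧ ¬p is F. ✓
7: ◇p ∧ ¬p is F. ✓
8: ◇p ∧ ¬p is T. ✗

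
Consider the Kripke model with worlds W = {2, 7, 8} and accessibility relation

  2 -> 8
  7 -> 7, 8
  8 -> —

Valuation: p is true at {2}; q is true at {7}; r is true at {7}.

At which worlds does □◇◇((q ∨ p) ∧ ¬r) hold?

2: successors {8}; ◇◇((q ∨ p) ∧ ¬r) there: 8:F. ✗
7: successors {7, 8}; ◇◇((q ∨ p) ∧ ¬r) there: 7:F, 8:F. ✗
8: no successors, so □◇◇((q ∨ p) ∧ ¬r) holds vacuously. ✓

{8}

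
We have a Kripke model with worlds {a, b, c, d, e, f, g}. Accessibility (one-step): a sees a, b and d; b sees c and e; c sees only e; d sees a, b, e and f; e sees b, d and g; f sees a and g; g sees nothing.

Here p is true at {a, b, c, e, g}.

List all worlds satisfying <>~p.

a: successors {a, b, d}; ~p there: a:F, b:F, d:T. ✓
b: successors {c, e}; ~p there: c:F, e:F. ✗
c: successors {e}; ~p there: e:F. ✗
d: successors {a, b, e, f}; ~p there: a:F, b:F, e:F, f:T. ✓
e: successors {b, d, g}; ~p there: b:F, d:T, g:F. ✓
f: successors {a, g}; ~p there: a:F, g:F. ✗
g: no successors, so <>~p fails. ✗

{a, d, e}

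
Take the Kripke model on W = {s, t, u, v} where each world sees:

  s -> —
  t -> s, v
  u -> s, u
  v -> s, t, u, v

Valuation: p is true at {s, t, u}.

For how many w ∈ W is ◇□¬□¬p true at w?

3

s: no successors, so ◇□¬□¬p fails. ✗
t: successors {s, v}; □¬□¬p there: s:T, v:F. ✓
u: successors {s, u}; □¬□¬p there: s:T, u:F. ✓
v: successors {s, t, u, v}; □¬□¬p there: s:T, t:F, u:F, v:F. ✓
Satisfying worlds: {t, u, v}.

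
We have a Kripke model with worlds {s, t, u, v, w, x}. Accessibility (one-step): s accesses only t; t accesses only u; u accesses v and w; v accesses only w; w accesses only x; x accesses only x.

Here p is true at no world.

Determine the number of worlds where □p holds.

0

s: successors {t}; p there: t:F. ✗
t: successors {u}; p there: u:F. ✗
u: successors {v, w}; p there: v:F, w:F. ✗
v: successors {w}; p there: w:F. ✗
w: successors {x}; p there: x:F. ✗
x: successors {x}; p there: x:F. ✗
Satisfying worlds: ∅.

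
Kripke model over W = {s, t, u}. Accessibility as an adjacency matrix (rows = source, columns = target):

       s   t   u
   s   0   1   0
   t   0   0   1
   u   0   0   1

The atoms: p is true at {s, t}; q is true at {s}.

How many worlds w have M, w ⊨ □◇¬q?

3

s: successors {t}; ◇¬q there: t:T. ✓
t: successors {u}; ◇¬q there: u:T. ✓
u: successors {u}; ◇¬q there: u:T. ✓
Satisfying worlds: {s, t, u}.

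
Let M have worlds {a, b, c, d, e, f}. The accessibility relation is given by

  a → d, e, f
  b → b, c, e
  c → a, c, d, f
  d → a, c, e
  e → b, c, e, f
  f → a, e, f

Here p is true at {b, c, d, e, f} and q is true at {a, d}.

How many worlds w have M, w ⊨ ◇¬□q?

6

a: successors {d, e, f}; ¬□q there: d:T, e:T, f:T. ✓
b: successors {b, c, e}; ¬□q there: b:T, c:T, e:T. ✓
c: successors {a, c, d, f}; ¬□q there: a:T, c:T, d:T, f:T. ✓
d: successors {a, c, e}; ¬□q there: a:T, c:T, e:T. ✓
e: successors {b, c, e, f}; ¬□q there: b:T, c:T, e:T, f:T. ✓
f: successors {a, e, f}; ¬□q there: a:T, e:T, f:T. ✓
Satisfying worlds: {a, b, c, d, e, f}.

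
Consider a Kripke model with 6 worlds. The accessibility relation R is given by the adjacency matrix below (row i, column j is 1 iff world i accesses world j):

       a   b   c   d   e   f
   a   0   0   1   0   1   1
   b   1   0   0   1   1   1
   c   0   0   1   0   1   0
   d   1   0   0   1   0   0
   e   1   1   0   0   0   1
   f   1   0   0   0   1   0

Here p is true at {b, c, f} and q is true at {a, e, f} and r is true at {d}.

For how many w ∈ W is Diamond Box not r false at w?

a: successors {c, e, f}; Box not r there: c:T, e:T, f:T. ✓
b: successors {a, d, e, f}; Box not r there: a:T, d:F, e:T, f:T. ✓
c: successors {c, e}; Box not r there: c:T, e:T. ✓
d: successors {a, d}; Box not r there: a:T, d:F. ✓
e: successors {a, b, f}; Box not r there: a:T, b:F, f:T. ✓
f: successors {a, e}; Box not r there: a:T, e:T. ✓
Satisfying worlds: {a, b, c, d, e, f}.
So Diamond Box not r fails at the other 0 worlds.

0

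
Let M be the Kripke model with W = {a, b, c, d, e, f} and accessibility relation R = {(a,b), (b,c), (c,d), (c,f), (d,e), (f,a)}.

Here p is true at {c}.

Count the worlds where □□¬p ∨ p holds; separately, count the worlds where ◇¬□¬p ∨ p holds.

For □□¬p ∨ p:
a: □□¬p is F, p is F. ✗
b: □□¬p is T, p is F. ✓
c: □□¬p is T, p is T. ✓
d: □□¬p is T, p is F. ✓
e: □□¬p is T, p is F. ✓
f: □□¬p is T, p is F. ✓
— 5 worlds.
For ◇¬□¬p ∨ p:
a: ◇¬□¬p is T, p is F. ✓
b: ◇¬□¬p is F, p is F. ✗
c: ◇¬□¬p is F, p is T. ✓
d: ◇¬□¬p is F, p is F. ✗
e: ◇¬□¬p is F, p is F. ✗
f: ◇¬□¬p is F, p is F. ✗
— 2 worlds.

5 and 2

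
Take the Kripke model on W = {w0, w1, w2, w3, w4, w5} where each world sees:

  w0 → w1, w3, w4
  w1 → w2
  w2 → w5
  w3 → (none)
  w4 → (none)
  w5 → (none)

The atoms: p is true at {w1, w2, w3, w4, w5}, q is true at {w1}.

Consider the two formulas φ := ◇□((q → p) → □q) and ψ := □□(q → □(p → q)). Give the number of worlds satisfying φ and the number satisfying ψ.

3 and 6

For ◇□((q → p) → □q):
w0: successors {w1, w3, w4}; □((q → p) → □q) there: w1:F, w3:T, w4:T. ✓
w1: successors {w2}; □((q → p) → □q) there: w2:T. ✓
w2: successors {w5}; □((q → p) → □q) there: w5:T. ✓
w3: no successors, so ◇□((q → p) → □q) fails. ✗
w4: no successors, so ◇□((q → p) → □q) fails. ✗
w5: no successors, so ◇□((q → p) → □q) fails. ✗
— 3 worlds.
For □□(q → □(p → q)):
w0: successors {w1, w3, w4}; □(q → □(p → q)) there: w1:T, w3:T, w4:T. ✓
w1: successors {w2}; □(q → □(p → q)) there: w2:T. ✓
w2: successors {w5}; □(q → □(p → q)) there: w5:T. ✓
w3: no successors, so □□(q → □(p → q)) holds vacuously. ✓
w4: no successors, so □□(q → □(p → q)) holds vacuously. ✓
w5: no successors, so □□(q → □(p → q)) holds vacuously. ✓
— 6 worlds.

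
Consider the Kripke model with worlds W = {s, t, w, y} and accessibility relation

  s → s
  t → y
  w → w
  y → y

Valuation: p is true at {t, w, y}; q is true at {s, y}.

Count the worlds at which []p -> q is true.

s: []p is F, q is T. ✓
t: []p is T, q is F. ✗
w: []p is T, q is F. ✗
y: []p is T, q is T. ✓
Satisfying worlds: {s, y}.

2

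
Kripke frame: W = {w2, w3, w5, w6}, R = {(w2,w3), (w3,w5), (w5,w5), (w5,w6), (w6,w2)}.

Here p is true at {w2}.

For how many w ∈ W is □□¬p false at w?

1

w2: successors {w3}; □¬p there: w3:T. ✓
w3: successors {w5}; □¬p there: w5:T. ✓
w5: successors {w5, w6}; □¬p there: w5:T, w6:F. ✗
w6: successors {w2}; □¬p there: w2:T. ✓
Satisfying worlds: {w2, w3, w6}.
So □□¬p fails at the other 1 world.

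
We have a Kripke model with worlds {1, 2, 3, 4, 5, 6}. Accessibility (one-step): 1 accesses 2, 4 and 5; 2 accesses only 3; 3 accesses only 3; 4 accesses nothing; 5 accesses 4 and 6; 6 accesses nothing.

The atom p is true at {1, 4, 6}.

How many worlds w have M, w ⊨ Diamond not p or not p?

4

1: Diamond not p is T, not p is F. ✓
2: Diamond not p is T, not p is T. ✓
3: Diamond not p is T, not p is T. ✓
4: Diamond not p is F, not p is F. ✗
5: Diamond not p is F, not p is T. ✓
6: Diamond not p is F, not p is F. ✗
Satisfying worlds: {1, 2, 3, 5}.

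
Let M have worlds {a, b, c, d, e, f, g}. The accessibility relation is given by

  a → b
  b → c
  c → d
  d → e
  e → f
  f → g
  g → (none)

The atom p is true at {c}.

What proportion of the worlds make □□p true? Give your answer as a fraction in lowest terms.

3/7

a: successors {b}; □p there: b:T. ✓
b: successors {c}; □p there: c:F. ✗
c: successors {d}; □p there: d:F. ✗
d: successors {e}; □p there: e:F. ✗
e: successors {f}; □p there: f:F. ✗
f: successors {g}; □p there: g:T. ✓
g: no successors, so □□p holds vacuously. ✓
That's 3 of 7 worlds, so 3/7.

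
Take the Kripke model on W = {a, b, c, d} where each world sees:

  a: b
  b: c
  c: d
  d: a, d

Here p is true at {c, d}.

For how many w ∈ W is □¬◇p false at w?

a: successors {b}; ¬◇p there: b:F. ✗
b: successors {c}; ¬◇p there: c:F. ✗
c: successors {d}; ¬◇p there: d:F. ✗
d: successors {a, d}; ¬◇p there: a:T, d:F. ✗
Satisfying worlds: ∅.
So □¬◇p fails at the other 4 worlds.

4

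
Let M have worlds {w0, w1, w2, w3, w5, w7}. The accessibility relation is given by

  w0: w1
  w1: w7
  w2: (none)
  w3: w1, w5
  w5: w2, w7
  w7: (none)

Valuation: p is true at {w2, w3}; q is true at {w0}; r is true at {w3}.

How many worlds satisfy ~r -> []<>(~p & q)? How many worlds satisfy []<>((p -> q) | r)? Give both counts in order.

3 and 4

For ~r -> []<>(~p & q):
w0: ~r is T, []<>(~p & q) is F. ✗
w1: ~r is T, []<>(~p & q) is F. ✗
w2: ~r is T, []<>(~p & q) is T. ✓
w3: ~r is F, []<>(~p & q) is F. ✓
w5: ~r is T, []<>(~p & q) is F. ✗
w7: ~r is T, []<>(~p & q) is T. ✓
— 3 worlds.
For []<>((p -> q) | r):
w0: successors {w1}; <>((p -> q) | r) there: w1:T. ✓
w1: successors {w7}; <>((p -> q) | r) there: w7:F. ✗
w2: no successors, so []<>((p -> q) | r) holds vacuously. ✓
w3: successors {w1, w5}; <>((p -> q) | r) there: w1:T, w5:T. ✓
w5: successors {w2, w7}; <>((p -> q) | r) there: w2:F, w7:F. ✗
w7: no successors, so []<>((p -> q) | r) holds vacuously. ✓
— 4 worlds.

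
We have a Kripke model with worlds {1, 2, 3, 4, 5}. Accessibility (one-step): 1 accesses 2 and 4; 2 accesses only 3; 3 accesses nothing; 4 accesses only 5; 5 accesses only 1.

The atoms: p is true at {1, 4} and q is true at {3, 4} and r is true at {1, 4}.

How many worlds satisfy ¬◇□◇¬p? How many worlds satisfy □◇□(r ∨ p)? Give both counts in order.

2 and 2

For ¬◇□◇¬p:
1: ◇□◇¬p is F. ✓
2: ◇□◇¬p is T. ✗
3: ◇□◇¬p is F. ✓
4: ◇□◇¬p is T. ✗
5: ◇□◇¬p is T. ✗
— 2 worlds.
For □◇□(r ∨ p):
1: successors {2, 4}; ◇□(r ∨ p) there: 2:T, 4:T. ✓
2: successors {3}; ◇□(r ∨ p) there: 3:F. ✗
3: no successors, so □◇□(r ∨ p) holds vacuously. ✓
4: successors {5}; ◇□(r ∨ p) there: 5:F. ✗
5: successors {1}; ◇□(r ∨ p) there: 1:F. ✗
— 2 worlds.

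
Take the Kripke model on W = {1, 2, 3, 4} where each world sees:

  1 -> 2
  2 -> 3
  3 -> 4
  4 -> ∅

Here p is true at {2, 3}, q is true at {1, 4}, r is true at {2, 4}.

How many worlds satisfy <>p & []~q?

2

1: <>p is T, []~q is T. ✓
2: <>p is T, []~q is T. ✓
3: <>p is F, []~q is F. ✗
4: <>p is F, []~q is T. ✗
Satisfying worlds: {1, 2}.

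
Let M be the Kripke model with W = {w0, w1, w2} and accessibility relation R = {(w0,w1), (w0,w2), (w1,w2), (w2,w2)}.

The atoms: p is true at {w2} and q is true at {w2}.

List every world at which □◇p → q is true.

w0: □◇p is T, q is F. ✗
w1: □◇p is T, q is F. ✗
w2: □◇p is T, q is T. ✓

{w2}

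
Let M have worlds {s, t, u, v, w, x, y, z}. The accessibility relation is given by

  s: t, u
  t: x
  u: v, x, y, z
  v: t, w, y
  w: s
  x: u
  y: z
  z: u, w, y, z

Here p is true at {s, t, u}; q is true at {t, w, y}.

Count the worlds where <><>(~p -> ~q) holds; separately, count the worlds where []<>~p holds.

For <><>(~p -> ~q):
s: successors {t, u}; <>(~p -> ~q) there: t:T, u:T. ✓
t: successors {x}; <>(~p -> ~q) there: x:T. ✓
u: successors {v, x, y, z}; <>(~p -> ~q) there: v:T, x:T, y:T, z:T. ✓
v: successors {t, w, y}; <>(~p -> ~q) there: t:T, w:T, y:T. ✓
w: successors {s}; <>(~p -> ~q) there: s:T. ✓
x: successors {u}; <>(~p -> ~q) there: u:T. ✓
y: successors {z}; <>(~p -> ~q) there: z:T. ✓
z: successors {u, w, y, z}; <>(~p -> ~q) there: u:T, w:T, y:T, z:T. ✓
— 8 worlds.
For []<>~p:
s: successors {t, u}; <>~p there: t:T, u:T. ✓
t: successors {x}; <>~p there: x:F. ✗
u: successors {v, x, y, z}; <>~p there: v:T, x:F, y:T, z:T. ✗
v: successors {t, w, y}; <>~p there: t:T, w:F, y:T. ✗
w: successors {s}; <>~p there: s:F. ✗
x: successors {u}; <>~p there: u:T. ✓
y: successors {z}; <>~p there: z:T. ✓
z: successors {u, w, y, z}; <>~p there: u:T, w:F, y:T, z:T. ✗
— 3 worlds.

8 and 3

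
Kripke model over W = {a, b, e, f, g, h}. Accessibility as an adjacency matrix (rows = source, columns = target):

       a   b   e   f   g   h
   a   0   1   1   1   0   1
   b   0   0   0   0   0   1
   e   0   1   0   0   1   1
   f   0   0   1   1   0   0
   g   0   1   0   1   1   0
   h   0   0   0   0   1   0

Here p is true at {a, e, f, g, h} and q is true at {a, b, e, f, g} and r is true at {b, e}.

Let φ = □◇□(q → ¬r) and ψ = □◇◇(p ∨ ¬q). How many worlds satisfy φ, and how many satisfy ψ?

For □◇□(q → ¬r):
a: successors {b, e, f, h}; ◇□(q → ¬r) there: b:T, e:T, f:F, h:F. ✗
b: successors {h}; ◇□(q → ¬r) there: h:F. ✗
e: successors {b, g, h}; ◇□(q → ¬r) there: b:T, g:T, h:F. ✗
f: successors {e, f}; ◇□(q → ¬r) there: e:T, f:F. ✗
g: successors {b, f, g}; ◇□(q → ¬r) there: b:T, f:F, g:T. ✗
h: successors {g}; ◇□(q → ¬r) there: g:T. ✓
— 1 world.
For □◇◇(p ∨ ¬q):
a: successors {b, e, f, h}; ◇◇(p ∨ ¬q) there: b:T, e:T, f:T, h:T. ✓
b: successors {h}; ◇◇(p ∨ ¬q) there: h:T. ✓
e: successors {b, g, h}; ◇◇(p ∨ ¬q) there: b:T, g:T, h:T. ✓
f: successors {e, f}; ◇◇(p ∨ ¬q) there: e:T, f:T. ✓
g: successors {b, f, g}; ◇◇(p ∨ ¬q) there: b:T, f:T, g:T. ✓
h: successors {g}; ◇◇(p ∨ ¬q) there: g:T. ✓
— 6 worlds.

1 and 6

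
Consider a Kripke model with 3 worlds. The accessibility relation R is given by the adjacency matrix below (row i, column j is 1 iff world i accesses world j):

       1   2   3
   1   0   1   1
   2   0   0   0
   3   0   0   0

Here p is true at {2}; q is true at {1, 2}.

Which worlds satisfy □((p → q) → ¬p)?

1: successors {2, 3}; (p → q) → ¬p there: 2:F, 3:T. ✗
2: no successors, so □((p → q) → ¬p) holds vacuously. ✓
3: no successors, so □((p → q) → ¬p) holds vacuously. ✓

{2, 3}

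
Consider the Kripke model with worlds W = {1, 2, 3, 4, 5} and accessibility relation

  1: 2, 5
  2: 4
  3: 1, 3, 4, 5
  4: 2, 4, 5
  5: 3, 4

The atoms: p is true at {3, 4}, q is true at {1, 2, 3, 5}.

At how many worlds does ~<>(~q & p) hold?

1

1: <>(~q & p) is F. ✓
2: <>(~q & p) is T. ✗
3: <>(~q & p) is T. ✗
4: <>(~q & p) is T. ✗
5: <>(~q & p) is T. ✗
Satisfying worlds: {1}.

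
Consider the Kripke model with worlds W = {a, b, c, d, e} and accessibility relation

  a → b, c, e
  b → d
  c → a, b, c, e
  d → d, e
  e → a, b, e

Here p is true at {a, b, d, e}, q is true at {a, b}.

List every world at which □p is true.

a: successors {b, c, e}; p there: b:T, c:F, e:T. ✗
b: successors {d}; p there: d:T. ✓
c: successors {a, b, c, e}; p there: a:T, b:T, c:F, e:T. ✗
d: successors {d, e}; p there: d:T, e:T. ✓
e: successors {a, b, e}; p there: a:T, b:T, e:T. ✓

{b, d, e}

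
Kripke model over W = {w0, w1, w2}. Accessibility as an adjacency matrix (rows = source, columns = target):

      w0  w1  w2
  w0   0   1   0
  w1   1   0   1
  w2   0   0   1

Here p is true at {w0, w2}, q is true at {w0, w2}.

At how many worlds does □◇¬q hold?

0

w0: successors {w1}; ◇¬q there: w1:F. ✗
w1: successors {w0, w2}; ◇¬q there: w0:T, w2:F. ✗
w2: successors {w2}; ◇¬q there: w2:F. ✗
Satisfying worlds: ∅.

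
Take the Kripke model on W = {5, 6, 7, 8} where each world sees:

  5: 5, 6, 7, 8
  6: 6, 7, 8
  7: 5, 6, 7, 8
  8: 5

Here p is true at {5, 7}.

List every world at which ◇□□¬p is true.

∅

5: successors {5, 6, 7, 8}; □□¬p there: 5:F, 6:F, 7:F, 8:F. ✗
6: successors {6, 7, 8}; □□¬p there: 6:F, 7:F, 8:F. ✗
7: successors {5, 6, 7, 8}; □□¬p there: 5:F, 6:F, 7:F, 8:F. ✗
8: successors {5}; □□¬p there: 5:F. ✗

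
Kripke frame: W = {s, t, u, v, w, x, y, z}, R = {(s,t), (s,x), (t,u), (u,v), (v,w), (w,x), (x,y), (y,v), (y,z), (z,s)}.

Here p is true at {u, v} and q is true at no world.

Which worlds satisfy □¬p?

s: successors {t, x}; ¬p there: t:T, x:T. ✓
t: successors {u}; ¬p there: u:F. ✗
u: successors {v}; ¬p there: v:F. ✗
v: successors {w}; ¬p there: w:T. ✓
w: successors {x}; ¬p there: x:T. ✓
x: successors {y}; ¬p there: y:T. ✓
y: successors {v, z}; ¬p there: v:F, z:T. ✗
z: successors {s}; ¬p there: s:T. ✓

{s, v, w, x, z}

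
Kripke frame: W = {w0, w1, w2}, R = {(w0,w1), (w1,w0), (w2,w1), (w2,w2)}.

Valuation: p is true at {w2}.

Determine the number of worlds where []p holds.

w0: successors {w1}; p there: w1:F. ✗
w1: successors {w0}; p there: w0:F. ✗
w2: successors {w1, w2}; p there: w1:F, w2:T. ✗
Satisfying worlds: ∅.

0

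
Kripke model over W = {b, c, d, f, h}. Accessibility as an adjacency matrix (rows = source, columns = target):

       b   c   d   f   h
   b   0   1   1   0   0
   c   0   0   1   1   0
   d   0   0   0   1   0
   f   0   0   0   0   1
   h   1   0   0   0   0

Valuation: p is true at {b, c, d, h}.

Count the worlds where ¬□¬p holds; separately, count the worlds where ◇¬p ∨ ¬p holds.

4 and 3

For ¬□¬p:
b: □¬p is F. ✓
c: □¬p is F. ✓
d: □¬p is T. ✗
f: □¬p is F. ✓
h: □¬p is F. ✓
— 4 worlds.
For ◇¬p ∨ ¬p:
b: ◇¬p is F, ¬p is F. ✗
c: ◇¬p is T, ¬p is F. ✓
d: ◇¬p is T, ¬p is F. ✓
f: ◇¬p is F, ¬p is T. ✓
h: ◇¬p is F, ¬p is F. ✗
— 3 worlds.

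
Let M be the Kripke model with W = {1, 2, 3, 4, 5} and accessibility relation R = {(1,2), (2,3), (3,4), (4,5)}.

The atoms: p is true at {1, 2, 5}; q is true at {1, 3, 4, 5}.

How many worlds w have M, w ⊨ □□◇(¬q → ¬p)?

1: successors {2}; □◇(¬q → ¬p) there: 2:T. ✓
2: successors {3}; □◇(¬q → ¬p) there: 3:T. ✓
3: successors {4}; □◇(¬q → ¬p) there: 4:F. ✗
4: successors {5}; □◇(¬q → ¬p) there: 5:T. ✓
5: no successors, so □□◇(¬q → ¬p) holds vacuously. ✓
Satisfying worlds: {1, 2, 4, 5}.

4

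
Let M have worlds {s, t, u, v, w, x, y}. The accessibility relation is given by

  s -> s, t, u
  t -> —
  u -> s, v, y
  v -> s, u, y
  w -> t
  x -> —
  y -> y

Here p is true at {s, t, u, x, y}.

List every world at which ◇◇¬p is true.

{s, v}

s: successors {s, t, u}; ◇¬p there: s:F, t:F, u:T. ✓
t: no successors, so ◇◇¬p fails. ✗
u: successors {s, v, y}; ◇¬p there: s:F, v:F, y:F. ✗
v: successors {s, u, y}; ◇¬p there: s:F, u:T, y:F. ✓
w: successors {t}; ◇¬p there: t:F. ✗
x: no successors, so ◇◇¬p fails. ✗
y: successors {y}; ◇¬p there: y:F. ✗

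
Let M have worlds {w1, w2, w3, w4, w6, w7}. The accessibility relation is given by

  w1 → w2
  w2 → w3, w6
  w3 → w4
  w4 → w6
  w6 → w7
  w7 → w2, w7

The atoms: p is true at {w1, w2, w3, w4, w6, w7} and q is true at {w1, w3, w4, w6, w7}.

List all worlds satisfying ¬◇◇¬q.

w1: ◇◇¬q is F. ✓
w2: ◇◇¬q is F. ✓
w3: ◇◇¬q is F. ✓
w4: ◇◇¬q is F. ✓
w6: ◇◇¬q is T. ✗
w7: ◇◇¬q is T. ✗

{w1, w2, w3, w4}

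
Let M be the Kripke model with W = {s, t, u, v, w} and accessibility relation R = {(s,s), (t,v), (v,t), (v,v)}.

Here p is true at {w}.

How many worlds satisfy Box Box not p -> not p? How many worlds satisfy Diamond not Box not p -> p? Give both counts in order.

4 and 5

For Box Box not p -> not p:
s: Box Box not p is T, not p is T. ✓
t: Box Box not p is T, not p is T. ✓
u: Box Box not p is T, not p is T. ✓
v: Box Box not p is T, not p is T. ✓
w: Box Box not p is T, not p is F. ✗
— 4 worlds.
For Diamond not Box not p -> p:
s: Diamond not Box not p is F, p is F. ✓
t: Diamond not Box not p is F, p is F. ✓
u: Diamond not Box not p is F, p is F. ✓
v: Diamond not Box not p is F, p is F. ✓
w: Diamond not Box not p is F, p is T. ✓
— 5 worlds.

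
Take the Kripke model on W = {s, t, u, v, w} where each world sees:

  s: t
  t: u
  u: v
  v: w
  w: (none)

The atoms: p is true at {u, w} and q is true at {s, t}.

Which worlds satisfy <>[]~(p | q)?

{t, v}

s: successors {t}; []~(p | q) there: t:F. ✗
t: successors {u}; []~(p | q) there: u:T. ✓
u: successors {v}; []~(p | q) there: v:F. ✗
v: successors {w}; []~(p | q) there: w:T. ✓
w: no successors, so <>[]~(p | q) fails. ✗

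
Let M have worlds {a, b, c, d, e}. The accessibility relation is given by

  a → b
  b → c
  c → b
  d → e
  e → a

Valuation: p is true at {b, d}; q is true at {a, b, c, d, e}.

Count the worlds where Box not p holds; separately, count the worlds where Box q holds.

For Box not p:
a: successors {b}; not p there: b:F. ✗
b: successors {c}; not p there: c:T. ✓
c: successors {b}; not p there: b:F. ✗
d: successors {e}; not p there: e:T. ✓
e: successors {a}; not p there: a:T. ✓
— 3 worlds.
For Box q:
a: successors {b}; q there: b:T. ✓
b: successors {c}; q there: c:T. ✓
c: successors {b}; q there: b:T. ✓
d: successors {e}; q there: e:T. ✓
e: successors {a}; q there: a:T. ✓
— 5 worlds.

3 and 5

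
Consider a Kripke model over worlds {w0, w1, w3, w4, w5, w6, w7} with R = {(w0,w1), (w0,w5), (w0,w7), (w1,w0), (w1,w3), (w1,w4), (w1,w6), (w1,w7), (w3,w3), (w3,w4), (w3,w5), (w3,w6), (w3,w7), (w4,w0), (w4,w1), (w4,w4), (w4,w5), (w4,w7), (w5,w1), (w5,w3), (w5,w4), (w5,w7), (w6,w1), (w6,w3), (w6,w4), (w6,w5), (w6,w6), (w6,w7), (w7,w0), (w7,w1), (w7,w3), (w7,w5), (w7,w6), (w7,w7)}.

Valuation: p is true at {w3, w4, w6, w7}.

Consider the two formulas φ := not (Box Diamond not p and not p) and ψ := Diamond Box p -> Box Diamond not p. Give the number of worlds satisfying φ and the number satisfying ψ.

For not (Box Diamond not p and not p):
w0: Box Diamond not p and not p is T. ✗
w1: Box Diamond not p and not p is T. ✗
w3: Box Diamond not p and not p is F. ✓
w4: Box Diamond not p and not p is F. ✓
w5: Box Diamond not p and not p is T. ✗
w6: Box Diamond not p and not p is F. ✓
w7: Box Diamond not p and not p is F. ✓
— 4 worlds.
For Diamond Box p -> Box Diamond not p:
w0: Diamond Box p is F, Box Diamond not p is T. ✓
w1: Diamond Box p is F, Box Diamond not p is T. ✓
w3: Diamond Box p is F, Box Diamond not p is T. ✓
w4: Diamond Box p is F, Box Diamond not p is T. ✓
w5: Diamond Box p is F, Box Diamond not p is T. ✓
w6: Diamond Box p is F, Box Diamond not p is T. ✓
w7: Diamond Box p is F, Box Diamond not p is T. ✓
— 7 worlds.

4 and 7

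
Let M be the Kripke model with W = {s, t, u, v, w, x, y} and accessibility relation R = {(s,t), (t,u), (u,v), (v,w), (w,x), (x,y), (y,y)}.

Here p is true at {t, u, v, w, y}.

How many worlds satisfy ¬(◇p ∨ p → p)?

s: ◇p ∨ p → p is F. ✓
t: ◇p ∨ p → p is T. ✗
u: ◇p ∨ p → p is T. ✗
v: ◇p ∨ p → p is T. ✗
w: ◇p ∨ p → p is T. ✗
x: ◇p ∨ p → p is F. ✓
y: ◇p ∨ p → p is T. ✗
Satisfying worlds: {s, x}.

2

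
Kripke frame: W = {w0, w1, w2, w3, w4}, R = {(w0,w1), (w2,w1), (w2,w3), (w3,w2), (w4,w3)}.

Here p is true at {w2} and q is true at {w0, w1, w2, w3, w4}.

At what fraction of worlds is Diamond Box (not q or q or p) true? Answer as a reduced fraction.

4/5

w0: successors {w1}; Box (not q or q or p) there: w1:T. ✓
w1: no successors, so Diamond Box (not q or q or p) fails. ✗
w2: successors {w1, w3}; Box (not q or q or p) there: w1:T, w3:T. ✓
w3: successors {w2}; Box (not q or q or p) there: w2:T. ✓
w4: successors {w3}; Box (not q or q or p) there: w3:T. ✓
That's 4 of 5 worlds, so 4/5.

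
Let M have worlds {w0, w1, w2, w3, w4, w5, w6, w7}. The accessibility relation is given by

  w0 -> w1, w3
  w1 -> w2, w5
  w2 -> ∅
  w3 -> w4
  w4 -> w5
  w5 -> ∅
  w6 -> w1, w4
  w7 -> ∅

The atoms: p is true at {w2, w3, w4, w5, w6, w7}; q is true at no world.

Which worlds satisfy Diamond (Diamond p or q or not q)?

{w0, w1, w3, w4, w6}

w0: successors {w1, w3}; Diamond p or q or not q there: w1:T, w3:T. ✓
w1: successors {w2, w5}; Diamond p or q or not q there: w2:T, w5:T. ✓
w2: no successors, so Diamond (Diamond p or q or not q) fails. ✗
w3: successors {w4}; Diamond p or q or not q there: w4:T. ✓
w4: successors {w5}; Diamond p or q or not q there: w5:T. ✓
w5: no successors, so Diamond (Diamond p or q or not q) fails. ✗
w6: successors {w1, w4}; Diamond p or q or not q there: w1:T, w4:T. ✓
w7: no successors, so Diamond (Diamond p or q or not q) fails. ✗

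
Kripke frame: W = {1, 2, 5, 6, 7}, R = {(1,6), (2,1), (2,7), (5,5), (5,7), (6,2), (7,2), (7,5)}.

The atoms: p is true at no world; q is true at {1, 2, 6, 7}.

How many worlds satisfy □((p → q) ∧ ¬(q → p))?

3

1: successors {6}; (p → q) ∧ ¬(q → p) there: 6:T. ✓
2: successors {1, 7}; (p → q) ∧ ¬(q → p) there: 1:T, 7:T. ✓
5: successors {5, 7}; (p → q) ∧ ¬(q → p) there: 5:F, 7:T. ✗
6: successors {2}; (p → q) ∧ ¬(q → p) there: 2:T. ✓
7: successors {2, 5}; (p → q) ∧ ¬(q → p) there: 2:T, 5:F. ✗
Satisfying worlds: {1, 2, 6}.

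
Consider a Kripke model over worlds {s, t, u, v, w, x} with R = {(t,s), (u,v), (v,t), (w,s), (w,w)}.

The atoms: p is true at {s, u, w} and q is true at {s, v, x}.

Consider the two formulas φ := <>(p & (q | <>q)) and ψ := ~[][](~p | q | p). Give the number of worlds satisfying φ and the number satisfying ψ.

2 and 0

For <>(p & (q | <>q)):
s: no successors, so <>(p & (q | <>q)) fails. ✗
t: successors {s}; p & (q | <>q) there: s:T. ✓
u: successors {v}; p & (q | <>q) there: v:F. ✗
v: successors {t}; p & (q | <>q) there: t:F. ✗
w: successors {s, w}; p & (q | <>q) there: s:T, w:T. ✓
x: no successors, so <>(p & (q | <>q)) fails. ✗
— 2 worlds.
For ~[][](~p | q | p):
s: [][](~p | q | p) is T. ✗
t: [][](~p | q | p) is T. ✗
u: [][](~p | q | p) is T. ✗
v: [][](~p | q | p) is T. ✗
w: [][](~p | q | p) is T. ✗
x: [][](~p | q | p) is T. ✗
— 0 worlds.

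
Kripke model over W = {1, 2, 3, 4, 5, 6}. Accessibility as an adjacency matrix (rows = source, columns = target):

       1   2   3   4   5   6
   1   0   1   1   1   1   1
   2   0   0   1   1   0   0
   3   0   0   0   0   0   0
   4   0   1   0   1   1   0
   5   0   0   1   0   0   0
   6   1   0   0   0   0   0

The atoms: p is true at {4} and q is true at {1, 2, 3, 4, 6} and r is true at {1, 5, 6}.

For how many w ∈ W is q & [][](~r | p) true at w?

1

1: q is T, [][](~r | p) is F. ✗
2: q is T, [][](~r | p) is F. ✗
3: q is T, [][](~r | p) is T. ✓
4: q is T, [][](~r | p) is F. ✗
5: q is F, [][](~r | p) is T. ✗
6: q is T, [][](~r | p) is F. ✗
Satisfying worlds: {3}.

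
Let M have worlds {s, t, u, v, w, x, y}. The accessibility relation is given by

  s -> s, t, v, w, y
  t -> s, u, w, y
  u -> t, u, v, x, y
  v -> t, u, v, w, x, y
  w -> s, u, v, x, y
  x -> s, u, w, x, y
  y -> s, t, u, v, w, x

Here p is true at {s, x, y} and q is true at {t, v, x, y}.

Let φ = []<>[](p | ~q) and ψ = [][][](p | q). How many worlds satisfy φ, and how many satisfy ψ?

3 and 0

For []<>[](p | ~q):
s: successors {s, t, v, w, y}; <>[](p | ~q) there: s:T, t:F, v:T, w:T, y:T. ✗
t: successors {s, u, w, y}; <>[](p | ~q) there: s:T, u:T, w:T, y:T. ✓
u: successors {t, u, v, x, y}; <>[](p | ~q) there: t:F, u:T, v:T, x:T, y:T. ✗
v: successors {t, u, v, w, x, y}; <>[](p | ~q) there: t:F, u:T, v:T, w:T, x:T, y:T. ✗
w: successors {s, u, v, x, y}; <>[](p | ~q) there: s:T, u:T, v:T, x:T, y:T. ✓
x: successors {s, u, w, x, y}; <>[](p | ~q) there: s:T, u:T, w:T, x:T, y:T. ✓
y: successors {s, t, u, v, w, x}; <>[](p | ~q) there: s:T, t:F, u:T, v:T, w:T, x:T. ✗
— 3 worlds.
For [][][](p | q):
s: successors {s, t, v, w, y}; [][](p | q) there: s:F, t:F, v:F, w:F, y:F. ✗
t: successors {s, u, w, y}; [][](p | q) there: s:F, u:F, w:F, y:F. ✗
u: successors {t, u, v, x, y}; [][](p | q) there: t:F, u:F, v:F, x:F, y:F. ✗
v: successors {t, u, v, w, x, y}; [][](p | q) there: t:F, u:F, v:F, w:F, x:F, y:F. ✗
w: successors {s, u, v, x, y}; [][](p | q) there: s:F, u:F, v:F, x:F, y:F. ✗
x: successors {s, u, w, x, y}; [][](p | q) there: s:F, u:F, w:F, x:F, y:F. ✗
y: successors {s, t, u, v, w, x}; [][](p | q) there: s:F, t:F, u:F, v:F, w:F, x:F. ✗
— 0 worlds.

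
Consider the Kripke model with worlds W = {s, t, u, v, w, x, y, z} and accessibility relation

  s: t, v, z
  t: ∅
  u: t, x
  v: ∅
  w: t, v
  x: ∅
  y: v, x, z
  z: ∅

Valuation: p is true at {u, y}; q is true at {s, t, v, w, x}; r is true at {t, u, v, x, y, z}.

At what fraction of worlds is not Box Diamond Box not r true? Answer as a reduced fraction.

1/2

s: Box Diamond Box not r is F. ✓
t: Box Diamond Box not r is T. ✗
u: Box Diamond Box not r is F. ✓
v: Box Diamond Box not r is T. ✗
w: Box Diamond Box not r is F. ✓
x: Box Diamond Box not r is T. ✗
y: Box Diamond Box not r is F. ✓
z: Box Diamond Box not r is T. ✗
That's 4 of 8 worlds, so 4/8 = 1/2.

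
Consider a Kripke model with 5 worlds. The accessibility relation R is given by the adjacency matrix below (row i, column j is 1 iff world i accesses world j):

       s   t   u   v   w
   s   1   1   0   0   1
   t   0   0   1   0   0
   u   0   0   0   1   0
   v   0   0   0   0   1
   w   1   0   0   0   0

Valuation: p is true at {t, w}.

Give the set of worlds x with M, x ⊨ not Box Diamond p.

s: Box Diamond p is F. ✓
t: Box Diamond p is F. ✓
u: Box Diamond p is T. ✗
v: Box Diamond p is F. ✓
w: Box Diamond p is T. ✗

{s, t, v}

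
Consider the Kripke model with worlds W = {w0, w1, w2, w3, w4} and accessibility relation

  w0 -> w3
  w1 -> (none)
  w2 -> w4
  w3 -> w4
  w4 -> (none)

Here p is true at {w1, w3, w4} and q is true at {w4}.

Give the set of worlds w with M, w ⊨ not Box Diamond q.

w0: Box Diamond q is T. ✗
w1: Box Diamond q is T. ✗
w2: Box Diamond q is F. ✓
w3: Box Diamond q is F. ✓
w4: Box Diamond q is T. ✗

{w2, w3}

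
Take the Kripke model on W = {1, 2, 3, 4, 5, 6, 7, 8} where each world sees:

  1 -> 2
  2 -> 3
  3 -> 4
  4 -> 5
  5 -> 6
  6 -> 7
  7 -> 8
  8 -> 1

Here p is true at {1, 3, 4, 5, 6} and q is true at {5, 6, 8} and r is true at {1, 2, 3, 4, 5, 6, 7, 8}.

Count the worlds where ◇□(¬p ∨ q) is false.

1: successors {2}; □(¬p ∨ q) there: 2:F. ✗
2: successors {3}; □(¬p ∨ q) there: 3:F. ✗
3: successors {4}; □(¬p ∨ q) there: 4:T. ✓
4: successors {5}; □(¬p ∨ q) there: 5:T. ✓
5: successors {6}; □(¬p ∨ q) there: 6:T. ✓
6: successors {7}; □(¬p ∨ q) there: 7:T. ✓
7: successors {8}; □(¬p ∨ q) there: 8:F. ✗
8: successors {1}; □(¬p ∨ q) there: 1:T. ✓
Satisfying worlds: {3, 4, 5, 6, 8}.
So ◇□(¬p ∨ q) fails at the other 3 worlds.

3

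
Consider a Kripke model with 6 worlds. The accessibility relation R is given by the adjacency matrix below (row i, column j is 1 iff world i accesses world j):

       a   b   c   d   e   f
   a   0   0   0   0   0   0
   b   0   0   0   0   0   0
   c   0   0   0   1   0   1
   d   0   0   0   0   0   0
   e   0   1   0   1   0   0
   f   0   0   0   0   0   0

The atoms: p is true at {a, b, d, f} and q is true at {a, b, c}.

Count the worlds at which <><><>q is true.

0

a: no successors, so <><><>q fails. ✗
b: no successors, so <><><>q fails. ✗
c: successors {d, f}; <><>q there: d:F, f:F. ✗
d: no successors, so <><><>q fails. ✗
e: successors {b, d}; <><>q there: b:F, d:F. ✗
f: no successors, so <><><>q fails. ✗
Satisfying worlds: ∅.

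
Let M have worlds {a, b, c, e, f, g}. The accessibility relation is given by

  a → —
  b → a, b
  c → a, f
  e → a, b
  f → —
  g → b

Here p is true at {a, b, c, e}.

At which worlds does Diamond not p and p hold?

a: Diamond not p is F, p is T. ✗
b: Diamond not p is F, p is T. ✗
c: Diamond not p is T, p is T. ✓
e: Diamond not p is F, p is T. ✗
f: Diamond not p is F, p is F. ✗
g: Diamond not p is F, p is F. ✗

{c}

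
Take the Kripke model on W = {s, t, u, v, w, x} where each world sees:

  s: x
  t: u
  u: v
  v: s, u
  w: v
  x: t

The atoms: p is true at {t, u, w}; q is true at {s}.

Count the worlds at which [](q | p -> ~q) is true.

5

s: successors {x}; q | p -> ~q there: x:T. ✓
t: successors {u}; q | p -> ~q there: u:T. ✓
u: successors {v}; q | p -> ~q there: v:T. ✓
v: successors {s, u}; q | p -> ~q there: s:F, u:T. ✗
w: successors {v}; q | p -> ~q there: v:T. ✓
x: successors {t}; q | p -> ~q there: t:T. ✓
Satisfying worlds: {s, t, u, w, x}.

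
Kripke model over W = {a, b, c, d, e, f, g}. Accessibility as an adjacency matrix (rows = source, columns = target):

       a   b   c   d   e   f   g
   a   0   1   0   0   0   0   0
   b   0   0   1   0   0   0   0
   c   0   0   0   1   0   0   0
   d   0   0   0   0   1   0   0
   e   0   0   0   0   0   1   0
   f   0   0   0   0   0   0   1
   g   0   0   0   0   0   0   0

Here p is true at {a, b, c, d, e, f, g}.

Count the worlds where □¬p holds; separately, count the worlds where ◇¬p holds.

For □¬p:
a: successors {b}; ¬p there: b:F. ✗
b: successors {c}; ¬p there: c:F. ✗
c: successors {d}; ¬p there: d:F. ✗
d: successors {e}; ¬p there: e:F. ✗
e: successors {f}; ¬p there: f:F. ✗
f: successors {g}; ¬p there: g:F. ✗
g: no successors, so □¬p holds vacuously. ✓
— 1 world.
For ◇¬p:
a: successors {b}; ¬p there: b:F. ✗
b: successors {c}; ¬p there: c:F. ✗
c: successors {d}; ¬p there: d:F. ✗
d: successors {e}; ¬p there: e:F. ✗
e: successors {f}; ¬p there: f:F. ✗
f: successors {g}; ¬p there: g:F. ✗
g: no successors, so ◇¬p fails. ✗
— 0 worlds.

1 and 0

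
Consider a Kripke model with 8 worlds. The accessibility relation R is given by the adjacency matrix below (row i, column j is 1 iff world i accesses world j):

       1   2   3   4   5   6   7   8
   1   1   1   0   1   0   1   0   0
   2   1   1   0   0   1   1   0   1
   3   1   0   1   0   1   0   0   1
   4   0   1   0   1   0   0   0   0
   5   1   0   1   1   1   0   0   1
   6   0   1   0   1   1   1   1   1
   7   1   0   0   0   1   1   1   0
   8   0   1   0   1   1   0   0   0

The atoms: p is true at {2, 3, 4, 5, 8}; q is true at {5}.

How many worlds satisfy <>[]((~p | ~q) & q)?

1: successors {1, 2, 4, 6}; []((~p | ~q) & q) there: 1:F, 2:F, 4:F, 6:F. ✗
2: successors {1, 2, 5, 6, 8}; []((~p | ~q) & q) there: 1:F, 2:F, 5:F, 6:F, 8:F. ✗
3: successors {1, 3, 5, 8}; []((~p | ~q) & q) there: 1:F, 3:F, 5:F, 8:F. ✗
4: successors {2, 4}; []((~p | ~q) & q) there: 2:F, 4:F. ✗
5: successors {1, 3, 4, 5, 8}; []((~p | ~q) & q) there: 1:F, 3:F, 4:F, 5:F, 8:F. ✗
6: successors {2, 4, 5, 6, 7, 8}; []((~p | ~q) & q) there: 2:F, 4:F, 5:F, 6:F, 7:F, 8:F. ✗
7: successors {1, 5, 6, 7}; []((~p | ~q) & q) there: 1:F, 5:F, 6:F, 7:F. ✗
8: successors {2, 4, 5}; []((~p | ~q) & q) there: 2:F, 4:F, 5:F. ✗
Satisfying worlds: ∅.

0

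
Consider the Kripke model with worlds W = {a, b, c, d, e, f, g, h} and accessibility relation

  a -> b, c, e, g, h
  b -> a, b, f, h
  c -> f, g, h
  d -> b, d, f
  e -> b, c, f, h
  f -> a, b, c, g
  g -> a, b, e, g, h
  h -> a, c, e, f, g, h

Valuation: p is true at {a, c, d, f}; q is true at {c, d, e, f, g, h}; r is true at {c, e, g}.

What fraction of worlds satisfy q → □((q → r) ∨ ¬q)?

a: q is F, □((q → r) ∨ ¬q) is F. ✓
b: q is F, □((q → r) ∨ ¬q) is F. ✓
c: q is T, □((q → r) ∨ ¬q) is F. ✗
d: q is T, □((q → r) ∨ ¬q) is F. ✗
e: q is T, □((q → r) ∨ ¬q) is F. ✗
f: q is T, □((q → r) ∨ ¬q) is T. ✓
g: q is T, □((q → r) ∨ ¬q) is F. ✗
h: q is T, □((q → r) ∨ ¬q) is F. ✗
That's 3 of 8 worlds, so 3/8.

3/8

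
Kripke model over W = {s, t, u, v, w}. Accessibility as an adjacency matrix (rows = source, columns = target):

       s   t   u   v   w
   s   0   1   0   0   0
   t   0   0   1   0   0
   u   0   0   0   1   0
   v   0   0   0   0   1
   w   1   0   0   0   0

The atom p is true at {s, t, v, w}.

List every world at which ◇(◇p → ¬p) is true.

s: successors {t}; ◇p → ¬p there: t:T. ✓
t: successors {u}; ◇p → ¬p there: u:T. ✓
u: successors {v}; ◇p → ¬p there: v:F. ✗
v: successors {w}; ◇p → ¬p there: w:F. ✗
w: successors {s}; ◇p → ¬p there: s:F. ✗

{s, t}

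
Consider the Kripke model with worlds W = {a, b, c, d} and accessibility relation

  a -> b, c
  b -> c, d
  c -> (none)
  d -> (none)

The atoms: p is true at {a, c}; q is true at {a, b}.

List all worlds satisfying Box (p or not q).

{b, c, d}

a: successors {b, c}; p or not q there: b:F, c:T. ✗
b: successors {c, d}; p or not q there: c:T, d:T. ✓
c: no successors, so Box (p or not q) holds vacuously. ✓
d: no successors, so Box (p or not q) holds vacuously. ✓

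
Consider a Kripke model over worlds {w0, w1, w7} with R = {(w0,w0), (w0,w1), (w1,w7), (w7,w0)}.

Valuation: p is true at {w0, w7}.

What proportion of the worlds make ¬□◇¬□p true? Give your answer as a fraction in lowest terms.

1/3

w0: □◇¬□p is F. ✓
w1: □◇¬□p is T. ✗
w7: □◇¬□p is T. ✗
That's 1 of 3 worlds, so 1/3.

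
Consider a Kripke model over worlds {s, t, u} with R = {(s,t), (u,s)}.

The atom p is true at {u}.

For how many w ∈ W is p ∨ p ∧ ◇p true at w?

1

s: p is F, p ∧ ◇p is F. ✗
t: p is F, p ∧ ◇p is F. ✗
u: p is T, p ∧ ◇p is F. ✓
Satisfying worlds: {u}.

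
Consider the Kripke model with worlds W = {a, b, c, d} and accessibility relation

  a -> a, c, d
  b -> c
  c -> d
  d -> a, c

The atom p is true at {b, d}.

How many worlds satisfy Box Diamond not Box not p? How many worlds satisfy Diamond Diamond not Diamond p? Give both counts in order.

For Box Diamond not Box not p:
a: successors {a, c, d}; Diamond not Box not p there: a:T, c:F, d:T. ✗
b: successors {c}; Diamond not Box not p there: c:F. ✗
c: successors {d}; Diamond not Box not p there: d:T. ✓
d: successors {a, c}; Diamond not Box not p there: a:T, c:F. ✗
— 1 world.
For Diamond Diamond not Diamond p:
a: successors {a, c, d}; Diamond not Diamond p there: a:T, c:T, d:F. ✓
b: successors {c}; Diamond not Diamond p there: c:T. ✓
c: successors {d}; Diamond not Diamond p there: d:F. ✗
d: successors {a, c}; Diamond not Diamond p there: a:T, c:T. ✓
— 3 worlds.

1 and 3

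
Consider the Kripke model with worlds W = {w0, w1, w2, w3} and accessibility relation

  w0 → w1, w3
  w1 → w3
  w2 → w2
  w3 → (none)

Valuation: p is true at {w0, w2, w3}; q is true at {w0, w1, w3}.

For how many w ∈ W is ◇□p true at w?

3

w0: successors {w1, w3}; □p there: w1:T, w3:T. ✓
w1: successors {w3}; □p there: w3:T. ✓
w2: successors {w2}; □p there: w2:T. ✓
w3: no successors, so ◇□p fails. ✗
Satisfying worlds: {w0, w1, w2}.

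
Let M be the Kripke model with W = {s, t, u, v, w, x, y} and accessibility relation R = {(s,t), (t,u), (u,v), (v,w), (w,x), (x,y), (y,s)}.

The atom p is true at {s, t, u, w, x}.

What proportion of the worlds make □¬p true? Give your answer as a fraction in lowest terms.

s: successors {t}; ¬p there: t:F. ✗
t: successors {u}; ¬p there: u:F. ✗
u: successors {v}; ¬p there: v:T. ✓
v: successors {w}; ¬p there: w:F. ✗
w: successors {x}; ¬p there: x:F. ✗
x: successors {y}; ¬p there: y:T. ✓
y: successors {s}; ¬p there: s:F. ✗
That's 2 of 7 worlds, so 2/7.

2/7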